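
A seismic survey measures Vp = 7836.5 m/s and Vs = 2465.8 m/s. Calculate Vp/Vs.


Vp/Vs = 7836.5 / 2465.8
= 3.1781

3.1781


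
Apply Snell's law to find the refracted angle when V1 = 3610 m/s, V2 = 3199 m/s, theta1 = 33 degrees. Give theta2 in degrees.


sin(theta1) = sin(33 deg) = 0.544639
sin(theta2) = V2/V1 * sin(theta1) = 3199/3610 * 0.544639 = 0.482632
theta2 = arcsin(0.482632) = 28.8574 degrees

28.8574


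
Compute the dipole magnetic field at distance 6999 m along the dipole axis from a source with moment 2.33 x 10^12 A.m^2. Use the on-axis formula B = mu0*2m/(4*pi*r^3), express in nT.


m = 2.33 x 10^12 = 2330000000000 A.m^2
2m = 4660000000000 A.m^2
r^3 = 6999^3 = 342853020999
B = (4pi*10^-7) * 4660000000000 / (4*pi * 342853020999) * 1e9
= 5855928.706291 / 4308418128126.1 * 1e9
= 1359.183 nT

1359.183


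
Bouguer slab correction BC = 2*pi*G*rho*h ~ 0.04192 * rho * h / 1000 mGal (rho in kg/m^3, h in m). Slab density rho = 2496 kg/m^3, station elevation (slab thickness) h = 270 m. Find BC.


BC = 0.04192 * rho * h / 1000
= 0.04192 * 2496 * 270 / 1000
= 28.2507 mGal

28.2507


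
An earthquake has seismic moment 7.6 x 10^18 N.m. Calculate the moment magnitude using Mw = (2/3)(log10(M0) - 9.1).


log10(M0) = log10(7.6 x 10^18) = 18.8808
Mw = 2/3 * (18.8808 - 9.1)
= 2/3 * 9.7808
= 6.52

6.52


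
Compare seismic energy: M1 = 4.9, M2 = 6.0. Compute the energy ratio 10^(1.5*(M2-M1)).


M2 - M1 = 6.0 - 4.9 = 1.1
1.5 * 1.1 = 1.65
ratio = 10^1.65 = 44.67

44.67


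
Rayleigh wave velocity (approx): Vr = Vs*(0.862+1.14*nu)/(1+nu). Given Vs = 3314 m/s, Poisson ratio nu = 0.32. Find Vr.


Numerator factor = 0.862 + 1.14*0.32 = 1.2268
Denominator = 1 + 0.32 = 1.32
Vr = 3314 * 1.2268 / 1.32 = 3080.01 m/s

3080.01


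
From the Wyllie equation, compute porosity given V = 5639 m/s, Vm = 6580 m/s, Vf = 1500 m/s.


1/V - 1/Vm = 1/5639 - 1/6580 = 2.536e-05
1/Vf - 1/Vm = 1/1500 - 1/6580 = 0.00051469
phi = 2.536e-05 / 0.00051469 = 0.0493

0.0493


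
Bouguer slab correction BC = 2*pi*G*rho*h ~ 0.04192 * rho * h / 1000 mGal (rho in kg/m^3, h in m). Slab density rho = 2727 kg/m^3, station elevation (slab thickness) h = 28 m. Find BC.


BC = 0.04192 * rho * h / 1000
= 0.04192 * 2727 * 28 / 1000
= 3.2008 mGal

3.2008


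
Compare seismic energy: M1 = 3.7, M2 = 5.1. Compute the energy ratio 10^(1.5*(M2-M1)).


M2 - M1 = 5.1 - 3.7 = 1.4
1.5 * 1.4 = 2.1
ratio = 10^2.1 = 125.89

125.89


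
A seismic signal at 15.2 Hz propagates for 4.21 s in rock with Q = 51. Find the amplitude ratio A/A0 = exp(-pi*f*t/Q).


pi*f*t/Q = pi*15.2*4.21/51 = 3.941898
A/A0 = exp(-3.941898) = 0.019411

0.019411


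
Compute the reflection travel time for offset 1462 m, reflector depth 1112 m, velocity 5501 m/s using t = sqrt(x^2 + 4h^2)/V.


x^2 + 4h^2 = 1462^2 + 4*1112^2 = 2137444 + 4946176 = 7083620
sqrt(7083620) = 2661.5071
t = 2661.5071 / 5501 = 0.4838 s

0.4838


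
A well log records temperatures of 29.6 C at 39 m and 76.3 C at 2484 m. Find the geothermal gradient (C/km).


dT = 76.3 - 29.6 = 46.7 C
dz = 2484 - 39 = 2445 m
gradient = dT/dz * 1000 = 46.7/2445 * 1000 = 19.1002 C/km

19.1002


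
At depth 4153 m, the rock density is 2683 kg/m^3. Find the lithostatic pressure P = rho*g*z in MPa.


P = rho * g * z / 1e6
= 2683 * 9.81 * 4153 / 1e6
= 109307915.19 / 1e6
= 109.3079 MPa

109.3079


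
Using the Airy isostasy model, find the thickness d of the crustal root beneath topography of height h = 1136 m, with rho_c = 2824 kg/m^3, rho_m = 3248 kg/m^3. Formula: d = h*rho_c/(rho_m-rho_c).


rho_m - rho_c = 3248 - 2824 = 424
d = 1136 * 2824 / 424
= 3208064 / 424
= 7566.19 m

7566.19


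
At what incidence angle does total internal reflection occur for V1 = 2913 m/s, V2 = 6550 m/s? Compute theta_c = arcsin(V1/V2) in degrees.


V1/V2 = 2913/6550 = 0.444733
theta_c = arcsin(0.444733) = 26.4062 degrees

26.4062


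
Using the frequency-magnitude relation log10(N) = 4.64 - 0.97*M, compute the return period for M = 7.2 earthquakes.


log10(N) = 4.64 - 0.97*7.2 = -2.344
N = 10^-2.344 = 0.004529
T = 1/N = 1/0.004529 = 220.8005 years

220.8005


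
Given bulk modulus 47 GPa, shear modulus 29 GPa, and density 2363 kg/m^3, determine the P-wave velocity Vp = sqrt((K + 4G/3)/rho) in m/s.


First compute the effective modulus:
K + 4G/3 = 47e9 + 4*29e9/3 = 85666666666.67 Pa
Then divide by density:
85666666666.67 / 2363 = 36253350.261 Pa/(kg/m^3)
Take the square root:
Vp = sqrt(36253350.261) = 6021.08 m/s

6021.08


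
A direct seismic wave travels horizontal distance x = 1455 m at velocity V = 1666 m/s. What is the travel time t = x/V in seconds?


t = x / V
= 1455 / 1666
= 0.8733 s

0.8733


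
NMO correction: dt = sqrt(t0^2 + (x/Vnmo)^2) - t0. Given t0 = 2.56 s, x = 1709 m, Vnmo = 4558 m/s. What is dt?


x/Vnmo = 1709/4558 = 0.374945
(x/Vnmo)^2 = 0.140584
t0^2 = 6.5536
sqrt(6.5536 + 0.140584) = 2.587312
dt = 2.587312 - 2.56 = 0.027312

0.027312


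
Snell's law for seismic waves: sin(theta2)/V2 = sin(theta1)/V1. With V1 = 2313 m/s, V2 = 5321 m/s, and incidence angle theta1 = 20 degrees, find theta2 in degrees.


sin(theta1) = sin(20 deg) = 0.34202
sin(theta2) = V2/V1 * sin(theta1) = 5321/2313 * 0.34202 = 0.786809
theta2 = arcsin(0.786809) = 51.8883 degrees

51.8883


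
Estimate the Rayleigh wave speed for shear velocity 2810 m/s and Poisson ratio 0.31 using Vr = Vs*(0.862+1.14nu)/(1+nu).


Numerator factor = 0.862 + 1.14*0.31 = 1.2154
Denominator = 1 + 0.31 = 1.31
Vr = 2810 * 1.2154 / 1.31 = 2607.08 m/s

2607.08


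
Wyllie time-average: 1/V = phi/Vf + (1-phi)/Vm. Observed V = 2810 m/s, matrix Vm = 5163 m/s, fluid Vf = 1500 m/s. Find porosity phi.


1/V - 1/Vm = 1/2810 - 1/5163 = 0.00016219
1/Vf - 1/Vm = 1/1500 - 1/5163 = 0.00047298
phi = 0.00016219 / 0.00047298 = 0.3429

0.3429


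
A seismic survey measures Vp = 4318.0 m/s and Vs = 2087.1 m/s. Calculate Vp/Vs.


Vp/Vs = 4318.0 / 2087.1
= 2.0689

2.0689


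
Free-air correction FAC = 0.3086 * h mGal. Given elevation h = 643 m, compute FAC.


FAC = 0.3086 * h
= 0.3086 * 643
= 198.4298 mGal

198.4298


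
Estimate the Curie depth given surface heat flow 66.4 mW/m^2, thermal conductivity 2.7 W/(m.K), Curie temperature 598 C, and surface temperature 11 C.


T_Curie - T_surf = 598 - 11 = 587 C
Convert q to W/m^2: 66.4 mW/m^2 = 0.0664 W/m^2
d = 587 * 2.7 / 0.0664 = 23868.98 m

23868.98


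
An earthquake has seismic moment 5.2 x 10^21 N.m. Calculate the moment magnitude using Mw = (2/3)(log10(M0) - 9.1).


log10(M0) = log10(5.2 x 10^21) = 21.716
Mw = 2/3 * (21.716 - 9.1)
= 2/3 * 12.616
= 8.41

8.41


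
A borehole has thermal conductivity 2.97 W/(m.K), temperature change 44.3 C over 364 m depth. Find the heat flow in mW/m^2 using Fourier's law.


q = k * dT / dz * 1000
= 2.97 * 44.3 / 364 * 1000
= 0.361459 * 1000
= 361.4588 mW/m^2

361.4588


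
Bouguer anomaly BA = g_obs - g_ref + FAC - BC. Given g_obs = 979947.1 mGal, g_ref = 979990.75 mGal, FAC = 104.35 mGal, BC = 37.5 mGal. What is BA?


BA = g_obs - g_ref + FAC - BC
= 979947.1 - 979990.75 + 104.35 - 37.5
= 23.2 mGal

23.2


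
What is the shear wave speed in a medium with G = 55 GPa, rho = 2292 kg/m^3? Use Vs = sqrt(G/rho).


Convert G to Pa: G = 55e9 Pa
Compute G/rho = 55e9 / 2292 = 23996509.5986
Vs = sqrt(23996509.5986) = 4898.62 m/s

4898.62


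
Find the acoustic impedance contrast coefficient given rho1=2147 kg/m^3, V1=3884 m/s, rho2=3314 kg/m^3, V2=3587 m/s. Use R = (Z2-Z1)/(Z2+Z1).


Z1 = 2147 * 3884 = 8338948
Z2 = 3314 * 3587 = 11887318
R = (11887318 - 8338948) / (11887318 + 8338948) = 3548370 / 20226266 = 0.1754

0.1754


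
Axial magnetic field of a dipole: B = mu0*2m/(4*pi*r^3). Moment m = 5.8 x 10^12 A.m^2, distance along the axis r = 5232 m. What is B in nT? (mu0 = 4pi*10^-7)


m = 5.8 x 10^12 = 5800000000000 A.m^2
2m = 11600000000000 A.m^2
r^3 = 5232^3 = 143219847168
B = (4pi*10^-7) * 11600000000000 / (4*pi * 143219847168) * 1e9
= 14576989.912657 / 1799753678844.97 * 1e9
= 8099.4361 nT

8099.4361


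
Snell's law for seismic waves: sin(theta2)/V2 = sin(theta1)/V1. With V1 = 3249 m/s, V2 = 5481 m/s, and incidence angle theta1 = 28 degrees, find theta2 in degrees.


sin(theta1) = sin(28 deg) = 0.469472
sin(theta2) = V2/V1 * sin(theta1) = 5481/3249 * 0.469472 = 0.791989
theta2 = arcsin(0.791989) = 52.3718 degrees

52.3718


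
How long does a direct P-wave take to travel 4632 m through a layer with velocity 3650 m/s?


t = x / V
= 4632 / 3650
= 1.269 s

1.269


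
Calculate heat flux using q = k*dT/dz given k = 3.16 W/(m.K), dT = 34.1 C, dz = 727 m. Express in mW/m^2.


q = k * dT / dz * 1000
= 3.16 * 34.1 / 727 * 1000
= 0.14822 * 1000
= 148.2201 mW/m^2

148.2201


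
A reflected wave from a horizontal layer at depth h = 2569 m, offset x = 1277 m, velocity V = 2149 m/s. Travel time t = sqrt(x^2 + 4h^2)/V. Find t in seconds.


x^2 + 4h^2 = 1277^2 + 4*2569^2 = 1630729 + 26399044 = 28029773
sqrt(28029773) = 5294.3152
t = 5294.3152 / 2149 = 2.4636 s

2.4636


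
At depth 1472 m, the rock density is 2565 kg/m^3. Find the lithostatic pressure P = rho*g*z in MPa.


P = rho * g * z / 1e6
= 2565 * 9.81 * 1472 / 1e6
= 37039420.8 / 1e6
= 37.0394 MPa

37.0394


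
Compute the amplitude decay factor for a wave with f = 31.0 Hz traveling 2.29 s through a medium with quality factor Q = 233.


pi*f*t/Q = pi*31.0*2.29/233 = 0.957175
A/A0 = exp(-0.957175) = 0.383976

0.383976


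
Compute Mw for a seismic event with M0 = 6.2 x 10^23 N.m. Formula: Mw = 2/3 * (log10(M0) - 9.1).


log10(M0) = log10(6.2 x 10^23) = 23.7924
Mw = 2/3 * (23.7924 - 9.1)
= 2/3 * 14.6924
= 9.79

9.79


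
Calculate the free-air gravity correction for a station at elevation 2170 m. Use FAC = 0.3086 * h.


FAC = 0.3086 * h
= 0.3086 * 2170
= 669.662 mGal

669.662


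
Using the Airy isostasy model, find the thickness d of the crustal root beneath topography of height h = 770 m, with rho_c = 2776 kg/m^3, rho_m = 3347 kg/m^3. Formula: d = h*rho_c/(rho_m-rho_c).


rho_m - rho_c = 3347 - 2776 = 571
d = 770 * 2776 / 571
= 2137520 / 571
= 3743.47 m

3743.47


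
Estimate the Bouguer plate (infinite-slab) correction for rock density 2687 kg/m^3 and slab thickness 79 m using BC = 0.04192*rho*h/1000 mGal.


BC = 0.04192 * rho * h / 1000
= 0.04192 * 2687 * 79 / 1000
= 8.8985 mGal

8.8985


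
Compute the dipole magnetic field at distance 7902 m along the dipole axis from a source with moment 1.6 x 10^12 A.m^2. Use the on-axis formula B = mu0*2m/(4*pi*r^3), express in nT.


m = 1.6 x 10^12 = 1600000000000 A.m^2
2m = 3200000000000 A.m^2
r^3 = 7902^3 = 493413554808
B = (4pi*10^-7) * 3200000000000 / (4*pi * 493413554808) * 1e9
= 4021238.596595 / 6200417595865.75 * 1e9
= 648.5432 nT

648.5432


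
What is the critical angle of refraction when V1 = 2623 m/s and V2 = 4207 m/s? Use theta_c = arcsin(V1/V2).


V1/V2 = 2623/4207 = 0.623485
theta_c = arcsin(0.623485) = 38.5711 degrees

38.5711


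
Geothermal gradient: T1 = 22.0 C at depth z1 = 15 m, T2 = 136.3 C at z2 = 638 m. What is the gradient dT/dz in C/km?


dT = 136.3 - 22.0 = 114.3 C
dz = 638 - 15 = 623 m
gradient = dT/dz * 1000 = 114.3/623 * 1000 = 183.4671 C/km

183.4671


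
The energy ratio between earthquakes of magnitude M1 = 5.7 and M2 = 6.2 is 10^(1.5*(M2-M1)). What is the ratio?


M2 - M1 = 6.2 - 5.7 = 0.5
1.5 * 0.5 = 0.75
ratio = 10^0.75 = 5.62

5.62


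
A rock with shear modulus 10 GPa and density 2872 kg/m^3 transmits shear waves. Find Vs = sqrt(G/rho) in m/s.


Convert G to Pa: G = 10e9 Pa
Compute G/rho = 10e9 / 2872 = 3481894.1504
Vs = sqrt(3481894.1504) = 1865.98 m/s

1865.98


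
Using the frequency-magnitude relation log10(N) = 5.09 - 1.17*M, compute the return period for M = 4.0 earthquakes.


log10(N) = 5.09 - 1.17*4.0 = 0.41
N = 10^0.41 = 2.570396
T = 1/N = 1/2.570396 = 0.389 years

0.389


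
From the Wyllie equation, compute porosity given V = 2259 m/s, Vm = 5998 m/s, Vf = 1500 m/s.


1/V - 1/Vm = 1/2259 - 1/5998 = 0.00027595
1/Vf - 1/Vm = 1/1500 - 1/5998 = 0.00049994
phi = 0.00027595 / 0.00049994 = 0.552

0.552


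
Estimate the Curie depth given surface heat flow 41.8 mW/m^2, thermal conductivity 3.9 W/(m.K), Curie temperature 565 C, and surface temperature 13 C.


T_Curie - T_surf = 565 - 13 = 552 C
Convert q to W/m^2: 41.8 mW/m^2 = 0.0418 W/m^2
d = 552 * 3.9 / 0.0418 = 51502.39 m

51502.39


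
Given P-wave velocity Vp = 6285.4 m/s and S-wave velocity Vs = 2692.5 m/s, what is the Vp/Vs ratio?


Vp/Vs = 6285.4 / 2692.5
= 2.3344

2.3344


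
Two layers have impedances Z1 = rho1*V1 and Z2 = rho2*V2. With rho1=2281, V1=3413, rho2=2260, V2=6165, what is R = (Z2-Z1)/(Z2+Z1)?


Z1 = 2281 * 3413 = 7785053
Z2 = 2260 * 6165 = 13932900
R = (13932900 - 7785053) / (13932900 + 7785053) = 6147847 / 21717953 = 0.2831

0.2831


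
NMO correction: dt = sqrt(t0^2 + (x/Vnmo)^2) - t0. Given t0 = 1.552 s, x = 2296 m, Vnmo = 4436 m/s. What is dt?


x/Vnmo = 2296/4436 = 0.517583
(x/Vnmo)^2 = 0.267893
t0^2 = 2.408704
sqrt(2.408704 + 0.267893) = 1.636031
dt = 1.636031 - 1.552 = 0.084031

0.084031


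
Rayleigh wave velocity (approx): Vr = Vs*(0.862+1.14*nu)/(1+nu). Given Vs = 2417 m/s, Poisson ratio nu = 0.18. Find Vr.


Numerator factor = 0.862 + 1.14*0.18 = 1.0672
Denominator = 1 + 0.18 = 1.18
Vr = 2417 * 1.0672 / 1.18 = 2185.95 m/s

2185.95


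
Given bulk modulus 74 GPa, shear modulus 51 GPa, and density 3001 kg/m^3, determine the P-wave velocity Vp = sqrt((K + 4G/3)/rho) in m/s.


First compute the effective modulus:
K + 4G/3 = 74e9 + 4*51e9/3 = 142000000000.0 Pa
Then divide by density:
142000000000.0 / 3001 = 47317560.8131 Pa/(kg/m^3)
Take the square root:
Vp = sqrt(47317560.8131) = 6878.78 m/s

6878.78


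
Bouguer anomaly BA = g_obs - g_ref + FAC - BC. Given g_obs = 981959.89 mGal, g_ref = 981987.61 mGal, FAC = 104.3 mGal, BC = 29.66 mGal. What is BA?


BA = g_obs - g_ref + FAC - BC
= 981959.89 - 981987.61 + 104.3 - 29.66
= 46.92 mGal

46.92


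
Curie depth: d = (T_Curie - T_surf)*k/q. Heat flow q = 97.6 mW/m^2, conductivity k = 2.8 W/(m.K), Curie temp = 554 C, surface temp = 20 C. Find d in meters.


T_Curie - T_surf = 554 - 20 = 534 C
Convert q to W/m^2: 97.6 mW/m^2 = 0.0976 W/m^2
d = 534 * 2.8 / 0.0976 = 15319.67 m

15319.67


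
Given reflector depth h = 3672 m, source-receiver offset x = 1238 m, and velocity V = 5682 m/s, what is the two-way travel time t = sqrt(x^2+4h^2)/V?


x^2 + 4h^2 = 1238^2 + 4*3672^2 = 1532644 + 53934336 = 55466980
sqrt(55466980) = 7447.6157
t = 7447.6157 / 5682 = 1.3107 s

1.3107


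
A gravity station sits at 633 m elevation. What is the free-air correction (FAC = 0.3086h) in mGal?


FAC = 0.3086 * h
= 0.3086 * 633
= 195.3438 mGal

195.3438


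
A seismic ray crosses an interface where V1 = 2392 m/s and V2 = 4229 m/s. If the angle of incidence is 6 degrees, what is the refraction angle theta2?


sin(theta1) = sin(6 deg) = 0.104528
sin(theta2) = V2/V1 * sin(theta1) = 4229/2392 * 0.104528 = 0.184804
theta2 = arcsin(0.184804) = 10.6497 degrees

10.6497


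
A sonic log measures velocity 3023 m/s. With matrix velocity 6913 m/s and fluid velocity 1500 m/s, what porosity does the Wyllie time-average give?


1/V - 1/Vm = 1/3023 - 1/6913 = 0.00018614
1/Vf - 1/Vm = 1/1500 - 1/6913 = 0.00052201
phi = 0.00018614 / 0.00052201 = 0.3566

0.3566


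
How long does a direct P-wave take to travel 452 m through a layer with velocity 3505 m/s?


t = x / V
= 452 / 3505
= 0.129 s

0.129


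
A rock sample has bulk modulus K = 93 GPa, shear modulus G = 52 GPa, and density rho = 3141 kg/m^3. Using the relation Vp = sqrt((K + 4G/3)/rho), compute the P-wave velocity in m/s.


First compute the effective modulus:
K + 4G/3 = 93e9 + 4*52e9/3 = 162333333333.33 Pa
Then divide by density:
162333333333.33 / 3141 = 51682054.5474 Pa/(kg/m^3)
Take the square root:
Vp = sqrt(51682054.5474) = 7189.02 m/s

7189.02


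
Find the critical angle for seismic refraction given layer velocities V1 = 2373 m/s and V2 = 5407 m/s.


V1/V2 = 2373/5407 = 0.438876
theta_c = arcsin(0.438876) = 26.0322 degrees

26.0322


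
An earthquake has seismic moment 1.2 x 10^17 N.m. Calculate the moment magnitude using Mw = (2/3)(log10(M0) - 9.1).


log10(M0) = log10(1.2 x 10^17) = 17.0792
Mw = 2/3 * (17.0792 - 9.1)
= 2/3 * 7.9792
= 5.32

5.32


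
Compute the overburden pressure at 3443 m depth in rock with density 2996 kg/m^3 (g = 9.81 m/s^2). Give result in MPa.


P = rho * g * z / 1e6
= 2996 * 9.81 * 3443 / 1e6
= 101192386.68 / 1e6
= 101.1924 MPa

101.1924


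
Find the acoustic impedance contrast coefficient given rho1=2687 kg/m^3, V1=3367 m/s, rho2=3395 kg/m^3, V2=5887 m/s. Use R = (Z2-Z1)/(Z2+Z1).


Z1 = 2687 * 3367 = 9047129
Z2 = 3395 * 5887 = 19986365
R = (19986365 - 9047129) / (19986365 + 9047129) = 10939236 / 29033494 = 0.3768

0.3768


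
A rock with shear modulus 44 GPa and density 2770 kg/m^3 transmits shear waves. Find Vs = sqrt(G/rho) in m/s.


Convert G to Pa: G = 44e9 Pa
Compute G/rho = 44e9 / 2770 = 15884476.5343
Vs = sqrt(15884476.5343) = 3985.53 m/s

3985.53


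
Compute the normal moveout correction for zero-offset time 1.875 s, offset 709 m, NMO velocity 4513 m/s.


x/Vnmo = 709/4513 = 0.157102
(x/Vnmo)^2 = 0.024681
t0^2 = 3.515625
sqrt(3.515625 + 0.024681) = 1.88157
dt = 1.88157 - 1.875 = 0.00657

0.00657


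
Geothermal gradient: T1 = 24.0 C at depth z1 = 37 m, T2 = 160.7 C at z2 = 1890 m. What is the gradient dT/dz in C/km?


dT = 160.7 - 24.0 = 136.7 C
dz = 1890 - 37 = 1853 m
gradient = dT/dz * 1000 = 136.7/1853 * 1000 = 73.7723 C/km

73.7723


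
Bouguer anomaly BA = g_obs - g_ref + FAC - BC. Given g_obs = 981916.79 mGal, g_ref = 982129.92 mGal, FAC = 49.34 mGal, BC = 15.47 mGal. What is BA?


BA = g_obs - g_ref + FAC - BC
= 981916.79 - 982129.92 + 49.34 - 15.47
= -179.26 mGal

-179.26


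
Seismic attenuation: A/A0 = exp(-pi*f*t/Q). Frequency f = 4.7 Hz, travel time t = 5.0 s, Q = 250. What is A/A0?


pi*f*t/Q = pi*4.7*5.0/250 = 0.29531
A/A0 = exp(-0.29531) = 0.744301

0.744301


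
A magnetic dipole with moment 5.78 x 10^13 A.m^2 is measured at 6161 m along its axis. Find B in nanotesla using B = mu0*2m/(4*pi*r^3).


m = 5.78 x 10^13 = 57800000000000 A.m^2
2m = 115600000000000 A.m^2
r^3 = 6161^3 = 233858751281
B = (4pi*10^-7) * 115600000000000 / (4*pi * 233858751281) * 1e9
= 145267244.301992 / 2938755740008.29 * 1e9
= 49431.5476 nT

49431.5476


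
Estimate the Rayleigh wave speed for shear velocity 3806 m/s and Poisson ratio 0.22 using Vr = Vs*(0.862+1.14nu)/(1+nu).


Numerator factor = 0.862 + 1.14*0.22 = 1.1128
Denominator = 1 + 0.22 = 1.22
Vr = 3806 * 1.1128 / 1.22 = 3471.57 m/s

3471.57


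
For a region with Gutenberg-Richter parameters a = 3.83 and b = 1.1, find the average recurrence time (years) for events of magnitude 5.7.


log10(N) = 3.83 - 1.1*5.7 = -2.44
N = 10^-2.44 = 0.003631
T = 1/N = 1/0.003631 = 275.4229 years

275.4229


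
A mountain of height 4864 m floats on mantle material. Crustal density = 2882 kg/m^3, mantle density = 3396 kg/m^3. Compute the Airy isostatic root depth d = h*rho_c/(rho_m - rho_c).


rho_m - rho_c = 3396 - 2882 = 514
d = 4864 * 2882 / 514
= 14018048 / 514
= 27272.47 m

27272.47


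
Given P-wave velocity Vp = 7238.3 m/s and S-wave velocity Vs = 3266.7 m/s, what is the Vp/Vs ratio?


Vp/Vs = 7238.3 / 3266.7
= 2.2158

2.2158


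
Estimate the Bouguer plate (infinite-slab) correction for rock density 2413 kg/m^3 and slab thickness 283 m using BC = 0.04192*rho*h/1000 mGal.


BC = 0.04192 * rho * h / 1000
= 0.04192 * 2413 * 283 / 1000
= 28.6263 mGal

28.6263


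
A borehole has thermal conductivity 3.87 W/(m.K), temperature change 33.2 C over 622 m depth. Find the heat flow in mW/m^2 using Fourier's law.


q = k * dT / dz * 1000
= 3.87 * 33.2 / 622 * 1000
= 0.206566 * 1000
= 206.5659 mW/m^2

206.5659


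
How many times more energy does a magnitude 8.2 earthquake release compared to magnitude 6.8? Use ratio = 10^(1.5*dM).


M2 - M1 = 8.2 - 6.8 = 1.4
1.5 * 1.4 = 2.1
ratio = 10^2.1 = 125.89

125.89


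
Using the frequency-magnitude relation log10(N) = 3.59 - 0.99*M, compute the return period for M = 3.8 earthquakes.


log10(N) = 3.59 - 0.99*3.8 = -0.172
N = 10^-0.172 = 0.672977
T = 1/N = 1/0.672977 = 1.4859 years

1.4859


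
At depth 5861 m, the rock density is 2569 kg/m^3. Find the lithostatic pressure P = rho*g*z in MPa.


P = rho * g * z / 1e6
= 2569 * 9.81 * 5861 / 1e6
= 147708277.29 / 1e6
= 147.7083 MPa

147.7083


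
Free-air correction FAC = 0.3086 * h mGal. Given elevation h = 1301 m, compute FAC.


FAC = 0.3086 * h
= 0.3086 * 1301
= 401.4886 mGal

401.4886


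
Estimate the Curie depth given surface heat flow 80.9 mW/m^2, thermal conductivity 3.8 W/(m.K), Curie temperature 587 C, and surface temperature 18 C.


T_Curie - T_surf = 587 - 18 = 569 C
Convert q to W/m^2: 80.9 mW/m^2 = 0.0809 W/m^2
d = 569 * 3.8 / 0.0809 = 26726.82 m

26726.82


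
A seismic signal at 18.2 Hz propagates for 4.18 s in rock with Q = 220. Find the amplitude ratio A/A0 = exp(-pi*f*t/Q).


pi*f*t/Q = pi*18.2*4.18/220 = 1.086363
A/A0 = exp(-1.086363) = 0.337442

0.337442


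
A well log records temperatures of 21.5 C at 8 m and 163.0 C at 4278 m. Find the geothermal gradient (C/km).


dT = 163.0 - 21.5 = 141.5 C
dz = 4278 - 8 = 4270 m
gradient = dT/dz * 1000 = 141.5/4270 * 1000 = 33.1382 C/km

33.1382


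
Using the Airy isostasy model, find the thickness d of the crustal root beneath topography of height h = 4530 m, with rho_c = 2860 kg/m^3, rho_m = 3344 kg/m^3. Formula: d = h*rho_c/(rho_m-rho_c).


rho_m - rho_c = 3344 - 2860 = 484
d = 4530 * 2860 / 484
= 12955800 / 484
= 26768.18 m

26768.18


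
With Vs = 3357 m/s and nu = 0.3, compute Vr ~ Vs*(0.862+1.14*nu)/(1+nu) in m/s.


Numerator factor = 0.862 + 1.14*0.3 = 1.204
Denominator = 1 + 0.3 = 1.3
Vr = 3357 * 1.204 / 1.3 = 3109.1 m/s

3109.1


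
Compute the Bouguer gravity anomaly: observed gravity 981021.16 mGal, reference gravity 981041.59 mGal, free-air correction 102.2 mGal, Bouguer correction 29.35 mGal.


BA = g_obs - g_ref + FAC - BC
= 981021.16 - 981041.59 + 102.2 - 29.35
= 52.42 mGal

52.42


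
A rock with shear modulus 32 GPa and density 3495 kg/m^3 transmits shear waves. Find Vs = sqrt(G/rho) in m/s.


Convert G to Pa: G = 32e9 Pa
Compute G/rho = 32e9 / 3495 = 9155937.0529
Vs = sqrt(9155937.0529) = 3025.88 m/s

3025.88


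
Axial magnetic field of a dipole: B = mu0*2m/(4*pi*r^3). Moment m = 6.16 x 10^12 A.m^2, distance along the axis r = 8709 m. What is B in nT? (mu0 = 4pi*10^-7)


m = 6.16 x 10^12 = 6160000000000 A.m^2
2m = 12320000000000 A.m^2
r^3 = 8709^3 = 660548744829
B = (4pi*10^-7) * 12320000000000 / (4*pi * 660548744829) * 1e9
= 15481768.596891 / 8300700336370.98 * 1e9
= 1865.116 nT

1865.116


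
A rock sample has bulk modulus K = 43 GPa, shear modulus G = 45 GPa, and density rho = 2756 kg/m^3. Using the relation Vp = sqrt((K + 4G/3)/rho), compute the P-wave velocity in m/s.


First compute the effective modulus:
K + 4G/3 = 43e9 + 4*45e9/3 = 103000000000.0 Pa
Then divide by density:
103000000000.0 / 2756 = 37373004.3541 Pa/(kg/m^3)
Take the square root:
Vp = sqrt(37373004.3541) = 6113.35 m/s

6113.35


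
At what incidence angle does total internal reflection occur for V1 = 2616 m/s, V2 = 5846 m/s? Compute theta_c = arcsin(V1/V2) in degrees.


V1/V2 = 2616/5846 = 0.447485
theta_c = arcsin(0.447485) = 26.5825 degrees

26.5825


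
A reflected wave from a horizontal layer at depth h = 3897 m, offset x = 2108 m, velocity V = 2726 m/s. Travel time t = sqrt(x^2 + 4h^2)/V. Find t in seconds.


x^2 + 4h^2 = 2108^2 + 4*3897^2 = 4443664 + 60746436 = 65190100
sqrt(65190100) = 8074.0386
t = 8074.0386 / 2726 = 2.9619 s

2.9619


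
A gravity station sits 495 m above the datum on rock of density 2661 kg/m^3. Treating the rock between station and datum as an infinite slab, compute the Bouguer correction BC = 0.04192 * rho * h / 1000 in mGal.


BC = 0.04192 * rho * h / 1000
= 0.04192 * 2661 * 495 / 1000
= 55.2168 mGal

55.2168


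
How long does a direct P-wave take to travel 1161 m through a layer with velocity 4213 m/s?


t = x / V
= 1161 / 4213
= 0.2756 s

0.2756


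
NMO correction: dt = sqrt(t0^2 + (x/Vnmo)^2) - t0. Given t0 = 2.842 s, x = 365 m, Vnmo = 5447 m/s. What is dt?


x/Vnmo = 365/5447 = 0.067009
(x/Vnmo)^2 = 0.00449
t0^2 = 8.076964
sqrt(8.076964 + 0.00449) = 2.84279
dt = 2.84279 - 2.842 = 0.00079

7.900000e-04


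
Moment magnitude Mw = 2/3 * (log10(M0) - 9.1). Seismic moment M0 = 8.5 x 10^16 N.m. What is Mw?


log10(M0) = log10(8.5 x 10^16) = 16.9294
Mw = 2/3 * (16.9294 - 9.1)
= 2/3 * 7.8294
= 5.22

5.22


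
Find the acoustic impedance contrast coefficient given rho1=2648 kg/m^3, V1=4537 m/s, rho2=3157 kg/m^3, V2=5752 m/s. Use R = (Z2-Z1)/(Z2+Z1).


Z1 = 2648 * 4537 = 12013976
Z2 = 3157 * 5752 = 18159064
R = (18159064 - 12013976) / (18159064 + 12013976) = 6145088 / 30173040 = 0.2037

0.2037


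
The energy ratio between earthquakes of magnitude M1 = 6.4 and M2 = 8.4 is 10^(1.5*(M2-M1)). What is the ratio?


M2 - M1 = 8.4 - 6.4 = 2.0
1.5 * 2.0 = 3.0
ratio = 10^3.0 = 1000.0

1000.0


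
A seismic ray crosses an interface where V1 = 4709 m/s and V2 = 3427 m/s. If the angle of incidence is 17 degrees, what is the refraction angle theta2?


sin(theta1) = sin(17 deg) = 0.292372
sin(theta2) = V2/V1 * sin(theta1) = 3427/4709 * 0.292372 = 0.212775
theta2 = arcsin(0.212775) = 12.285 degrees

12.285


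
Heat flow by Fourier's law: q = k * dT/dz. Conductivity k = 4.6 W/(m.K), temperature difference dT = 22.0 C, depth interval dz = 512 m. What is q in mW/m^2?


q = k * dT / dz * 1000
= 4.6 * 22.0 / 512 * 1000
= 0.197656 * 1000
= 197.6562 mW/m^2

197.6562


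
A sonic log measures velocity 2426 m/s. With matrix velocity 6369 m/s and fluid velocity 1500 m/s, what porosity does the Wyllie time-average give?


1/V - 1/Vm = 1/2426 - 1/6369 = 0.00025519
1/Vf - 1/Vm = 1/1500 - 1/6369 = 0.00050966
phi = 0.00025519 / 0.00050966 = 0.5007

0.5007


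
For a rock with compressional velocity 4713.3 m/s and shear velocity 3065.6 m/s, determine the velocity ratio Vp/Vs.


Vp/Vs = 4713.3 / 3065.6
= 1.5375

1.5375


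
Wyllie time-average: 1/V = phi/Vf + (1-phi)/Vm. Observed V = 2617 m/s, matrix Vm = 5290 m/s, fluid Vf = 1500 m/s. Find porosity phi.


1/V - 1/Vm = 1/2617 - 1/5290 = 0.00019308
1/Vf - 1/Vm = 1/1500 - 1/5290 = 0.00047763
phi = 0.00019308 / 0.00047763 = 0.4042

0.4042


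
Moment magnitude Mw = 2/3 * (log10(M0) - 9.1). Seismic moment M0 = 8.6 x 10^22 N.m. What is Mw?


log10(M0) = log10(8.6 x 10^22) = 22.9345
Mw = 2/3 * (22.9345 - 9.1)
= 2/3 * 13.8345
= 9.22

9.22


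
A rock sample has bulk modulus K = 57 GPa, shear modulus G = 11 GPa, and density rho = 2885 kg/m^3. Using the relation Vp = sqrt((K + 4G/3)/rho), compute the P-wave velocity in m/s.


First compute the effective modulus:
K + 4G/3 = 57e9 + 4*11e9/3 = 71666666666.67 Pa
Then divide by density:
71666666666.67 / 2885 = 24841132.2935 Pa/(kg/m^3)
Take the square root:
Vp = sqrt(24841132.2935) = 4984.09 m/s

4984.09


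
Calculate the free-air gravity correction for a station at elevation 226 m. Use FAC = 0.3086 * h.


FAC = 0.3086 * h
= 0.3086 * 226
= 69.7436 mGal

69.7436


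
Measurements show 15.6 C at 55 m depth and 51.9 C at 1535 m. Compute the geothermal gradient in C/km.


dT = 51.9 - 15.6 = 36.3 C
dz = 1535 - 55 = 1480 m
gradient = dT/dz * 1000 = 36.3/1480 * 1000 = 24.527 C/km

24.527


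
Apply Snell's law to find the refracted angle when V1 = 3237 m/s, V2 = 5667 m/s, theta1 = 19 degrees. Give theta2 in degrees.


sin(theta1) = sin(19 deg) = 0.325568
sin(theta2) = V2/V1 * sin(theta1) = 5667/3237 * 0.325568 = 0.569971
theta2 = arcsin(0.569971) = 34.7482 degrees

34.7482


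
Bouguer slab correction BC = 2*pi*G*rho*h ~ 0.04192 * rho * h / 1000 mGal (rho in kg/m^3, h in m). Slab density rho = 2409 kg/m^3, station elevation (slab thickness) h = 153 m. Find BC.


BC = 0.04192 * rho * h / 1000
= 0.04192 * 2409 * 153 / 1000
= 15.4507 mGal

15.4507


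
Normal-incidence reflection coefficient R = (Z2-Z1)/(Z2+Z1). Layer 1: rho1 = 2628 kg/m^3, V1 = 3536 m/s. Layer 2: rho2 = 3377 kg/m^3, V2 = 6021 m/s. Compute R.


Z1 = 2628 * 3536 = 9292608
Z2 = 3377 * 6021 = 20332917
R = (20332917 - 9292608) / (20332917 + 9292608) = 11040309 / 29625525 = 0.3727

0.3727


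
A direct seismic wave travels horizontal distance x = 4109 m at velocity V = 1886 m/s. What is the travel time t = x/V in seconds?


t = x / V
= 4109 / 1886
= 2.1787 s

2.1787


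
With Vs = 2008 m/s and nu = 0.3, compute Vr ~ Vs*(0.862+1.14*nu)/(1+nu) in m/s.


Numerator factor = 0.862 + 1.14*0.3 = 1.204
Denominator = 1 + 0.3 = 1.3
Vr = 2008 * 1.204 / 1.3 = 1859.72 m/s

1859.72


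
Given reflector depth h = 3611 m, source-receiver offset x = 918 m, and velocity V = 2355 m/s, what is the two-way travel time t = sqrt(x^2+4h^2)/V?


x^2 + 4h^2 = 918^2 + 4*3611^2 = 842724 + 52157284 = 53000008
sqrt(53000008) = 7280.1104
t = 7280.1104 / 2355 = 3.0913 s

3.0913


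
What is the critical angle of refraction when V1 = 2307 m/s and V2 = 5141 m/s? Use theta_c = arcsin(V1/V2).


V1/V2 = 2307/5141 = 0.448745
theta_c = arcsin(0.448745) = 26.6632 degrees

26.6632


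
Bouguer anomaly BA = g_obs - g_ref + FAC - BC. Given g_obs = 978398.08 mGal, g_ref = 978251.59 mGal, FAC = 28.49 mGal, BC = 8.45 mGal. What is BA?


BA = g_obs - g_ref + FAC - BC
= 978398.08 - 978251.59 + 28.49 - 8.45
= 166.53 mGal

166.53


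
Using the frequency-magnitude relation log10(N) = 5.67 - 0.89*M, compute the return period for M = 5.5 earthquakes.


log10(N) = 5.67 - 0.89*5.5 = 0.775
N = 10^0.775 = 5.956621
T = 1/N = 1/5.956621 = 0.1679 years

0.1679


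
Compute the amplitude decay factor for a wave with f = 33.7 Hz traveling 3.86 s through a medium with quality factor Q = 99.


pi*f*t/Q = pi*33.7*3.86/99 = 4.127926
A/A0 = exp(-4.127926) = 0.016116

0.016116


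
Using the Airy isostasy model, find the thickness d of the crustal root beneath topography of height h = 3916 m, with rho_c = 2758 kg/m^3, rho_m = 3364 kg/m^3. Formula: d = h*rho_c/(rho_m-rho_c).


rho_m - rho_c = 3364 - 2758 = 606
d = 3916 * 2758 / 606
= 10800328 / 606
= 17822.32 m

17822.32


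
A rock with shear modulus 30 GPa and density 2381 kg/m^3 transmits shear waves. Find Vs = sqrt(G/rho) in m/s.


Convert G to Pa: G = 30e9 Pa
Compute G/rho = 30e9 / 2381 = 12599748.005
Vs = sqrt(12599748.005) = 3549.61 m/s

3549.61


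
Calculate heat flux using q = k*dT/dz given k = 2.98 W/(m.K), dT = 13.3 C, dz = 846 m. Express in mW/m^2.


q = k * dT / dz * 1000
= 2.98 * 13.3 / 846 * 1000
= 0.046849 * 1000
= 46.8487 mW/m^2

46.8487


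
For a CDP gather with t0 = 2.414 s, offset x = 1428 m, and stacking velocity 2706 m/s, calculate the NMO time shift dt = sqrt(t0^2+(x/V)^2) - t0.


x/Vnmo = 1428/2706 = 0.527716
(x/Vnmo)^2 = 0.278484
t0^2 = 5.827396
sqrt(5.827396 + 0.278484) = 2.471008
dt = 2.471008 - 2.414 = 0.057008

0.057008


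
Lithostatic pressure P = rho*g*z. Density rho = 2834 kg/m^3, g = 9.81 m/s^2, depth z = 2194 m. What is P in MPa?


P = rho * g * z / 1e6
= 2834 * 9.81 * 2194 / 1e6
= 60996578.76 / 1e6
= 60.9966 MPa

60.9966


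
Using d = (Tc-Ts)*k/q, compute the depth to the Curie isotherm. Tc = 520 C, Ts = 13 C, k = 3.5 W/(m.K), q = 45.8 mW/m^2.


T_Curie - T_surf = 520 - 13 = 507 C
Convert q to W/m^2: 45.8 mW/m^2 = 0.0458 W/m^2
d = 507 * 3.5 / 0.0458 = 38744.54 m

38744.54


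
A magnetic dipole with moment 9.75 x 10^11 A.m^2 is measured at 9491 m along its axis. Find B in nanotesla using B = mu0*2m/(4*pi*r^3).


m = 9.75 x 10^11 = 975000000000 A.m^2
2m = 1950000000000 A.m^2
r^3 = 9491^3 = 854940557771
B = (4pi*10^-7) * 1950000000000 / (4*pi * 854940557771) * 1e9
= 2450442.2698 / 10743499902197.33 * 1e9
= 228.086 nT

228.086


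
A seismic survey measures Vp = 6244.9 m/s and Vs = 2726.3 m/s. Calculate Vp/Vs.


Vp/Vs = 6244.9 / 2726.3
= 2.2906

2.2906


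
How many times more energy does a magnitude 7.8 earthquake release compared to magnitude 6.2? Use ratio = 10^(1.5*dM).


M2 - M1 = 7.8 - 6.2 = 1.6
1.5 * 1.6 = 2.4
ratio = 10^2.4 = 251.19

251.19


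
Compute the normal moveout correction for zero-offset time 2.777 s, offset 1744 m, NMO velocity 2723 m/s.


x/Vnmo = 1744/2723 = 0.64047
(x/Vnmo)^2 = 0.410202
t0^2 = 7.711729
sqrt(7.711729 + 0.410202) = 2.8499
dt = 2.8499 - 2.777 = 0.0729

0.0729


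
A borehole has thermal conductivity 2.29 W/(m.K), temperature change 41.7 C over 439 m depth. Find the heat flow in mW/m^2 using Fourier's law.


q = k * dT / dz * 1000
= 2.29 * 41.7 / 439 * 1000
= 0.217524 * 1000
= 217.5239 mW/m^2

217.5239


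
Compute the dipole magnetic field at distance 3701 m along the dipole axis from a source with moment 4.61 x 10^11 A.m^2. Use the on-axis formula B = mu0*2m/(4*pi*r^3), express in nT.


m = 4.61 x 10^11 = 461000000000 A.m^2
2m = 922000000000 A.m^2
r^3 = 3701^3 = 50694081101
B = (4pi*10^-7) * 922000000000 / (4*pi * 50694081101) * 1e9
= 1158619.370644 / 637040611069.55 * 1e9
= 1818.7528 nT

1818.7528


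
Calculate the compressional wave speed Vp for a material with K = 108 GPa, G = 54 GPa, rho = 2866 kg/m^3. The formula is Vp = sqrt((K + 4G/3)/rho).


First compute the effective modulus:
K + 4G/3 = 108e9 + 4*54e9/3 = 180000000000.0 Pa
Then divide by density:
180000000000.0 / 2866 = 62805303.559 Pa/(kg/m^3)
Take the square root:
Vp = sqrt(62805303.559) = 7924.98 m/s

7924.98


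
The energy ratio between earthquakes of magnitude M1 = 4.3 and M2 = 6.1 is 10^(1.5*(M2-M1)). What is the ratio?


M2 - M1 = 6.1 - 4.3 = 1.8
1.5 * 1.8 = 2.7
ratio = 10^2.7 = 501.19

501.19


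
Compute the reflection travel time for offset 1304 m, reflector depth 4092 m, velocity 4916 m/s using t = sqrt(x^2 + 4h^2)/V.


x^2 + 4h^2 = 1304^2 + 4*4092^2 = 1700416 + 66977856 = 68678272
sqrt(68678272) = 8287.2355
t = 8287.2355 / 4916 = 1.6858 s

1.6858


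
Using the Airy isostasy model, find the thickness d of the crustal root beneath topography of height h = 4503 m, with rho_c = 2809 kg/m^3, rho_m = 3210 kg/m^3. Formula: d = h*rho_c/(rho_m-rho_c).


rho_m - rho_c = 3210 - 2809 = 401
d = 4503 * 2809 / 401
= 12648927 / 401
= 31543.46 m

31543.46


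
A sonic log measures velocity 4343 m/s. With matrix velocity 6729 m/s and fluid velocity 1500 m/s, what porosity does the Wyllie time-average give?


1/V - 1/Vm = 1/4343 - 1/6729 = 8.165e-05
1/Vf - 1/Vm = 1/1500 - 1/6729 = 0.00051806
phi = 8.165e-05 / 0.00051806 = 0.1576

0.1576


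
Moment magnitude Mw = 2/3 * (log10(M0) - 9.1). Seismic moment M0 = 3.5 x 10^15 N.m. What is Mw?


log10(M0) = log10(3.5 x 10^15) = 15.5441
Mw = 2/3 * (15.5441 - 9.1)
= 2/3 * 6.4441
= 4.3

4.3


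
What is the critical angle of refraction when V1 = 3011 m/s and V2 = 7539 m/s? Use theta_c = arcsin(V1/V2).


V1/V2 = 3011/7539 = 0.39939
theta_c = arcsin(0.39939) = 23.54 degrees

23.54


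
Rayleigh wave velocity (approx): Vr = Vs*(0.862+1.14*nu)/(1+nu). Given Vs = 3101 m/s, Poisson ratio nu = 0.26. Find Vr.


Numerator factor = 0.862 + 1.14*0.26 = 1.1584
Denominator = 1 + 0.26 = 1.26
Vr = 3101 * 1.1584 / 1.26 = 2850.95 m/s

2850.95


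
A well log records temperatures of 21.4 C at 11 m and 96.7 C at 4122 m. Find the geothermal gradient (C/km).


dT = 96.7 - 21.4 = 75.3 C
dz = 4122 - 11 = 4111 m
gradient = dT/dz * 1000 = 75.3/4111 * 1000 = 18.3167 C/km

18.3167


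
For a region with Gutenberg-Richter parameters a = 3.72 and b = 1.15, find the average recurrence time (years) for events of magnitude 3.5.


log10(N) = 3.72 - 1.15*3.5 = -0.305
N = 10^-0.305 = 0.49545
T = 1/N = 1/0.49545 = 2.0184 years

2.0184


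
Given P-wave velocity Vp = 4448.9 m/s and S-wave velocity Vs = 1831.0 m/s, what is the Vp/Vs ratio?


Vp/Vs = 4448.9 / 1831.0
= 2.4298

2.4298


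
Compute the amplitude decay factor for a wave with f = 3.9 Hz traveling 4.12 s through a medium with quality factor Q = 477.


pi*f*t/Q = pi*3.9*4.12/477 = 0.105826
A/A0 = exp(-0.105826) = 0.899581

0.899581


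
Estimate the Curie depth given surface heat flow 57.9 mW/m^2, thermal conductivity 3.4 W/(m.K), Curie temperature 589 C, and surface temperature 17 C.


T_Curie - T_surf = 589 - 17 = 572 C
Convert q to W/m^2: 57.9 mW/m^2 = 0.0579 W/m^2
d = 572 * 3.4 / 0.0579 = 33588.95 m

33588.95


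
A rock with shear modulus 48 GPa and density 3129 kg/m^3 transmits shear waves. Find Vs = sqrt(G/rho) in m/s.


Convert G to Pa: G = 48e9 Pa
Compute G/rho = 48e9 / 3129 = 15340364.3337
Vs = sqrt(15340364.3337) = 3916.68 m/s

3916.68


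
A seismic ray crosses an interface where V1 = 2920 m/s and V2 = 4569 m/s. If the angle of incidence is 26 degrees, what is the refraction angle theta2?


sin(theta1) = sin(26 deg) = 0.438371
sin(theta2) = V2/V1 * sin(theta1) = 4569/2920 * 0.438371 = 0.685931
theta2 = arcsin(0.685931) = 43.3088 degrees

43.3088


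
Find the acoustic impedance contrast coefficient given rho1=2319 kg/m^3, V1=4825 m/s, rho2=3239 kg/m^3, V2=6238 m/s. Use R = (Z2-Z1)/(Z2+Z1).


Z1 = 2319 * 4825 = 11189175
Z2 = 3239 * 6238 = 20204882
R = (20204882 - 11189175) / (20204882 + 11189175) = 9015707 / 31394057 = 0.2872

0.2872


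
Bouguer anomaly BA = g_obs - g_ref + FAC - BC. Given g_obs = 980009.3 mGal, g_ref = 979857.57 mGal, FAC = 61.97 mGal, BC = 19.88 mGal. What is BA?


BA = g_obs - g_ref + FAC - BC
= 980009.3 - 979857.57 + 61.97 - 19.88
= 193.82 mGal

193.82


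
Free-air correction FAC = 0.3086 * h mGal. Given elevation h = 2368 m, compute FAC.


FAC = 0.3086 * h
= 0.3086 * 2368
= 730.7648 mGal

730.7648


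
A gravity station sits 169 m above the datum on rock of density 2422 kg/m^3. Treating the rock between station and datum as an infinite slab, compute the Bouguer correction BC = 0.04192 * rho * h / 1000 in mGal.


BC = 0.04192 * rho * h / 1000
= 0.04192 * 2422 * 169 / 1000
= 17.1586 mGal

17.1586


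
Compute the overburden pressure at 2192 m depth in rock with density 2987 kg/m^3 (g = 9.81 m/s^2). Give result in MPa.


P = rho * g * z / 1e6
= 2987 * 9.81 * 2192 / 1e6
= 64231014.24 / 1e6
= 64.231 MPa

64.231


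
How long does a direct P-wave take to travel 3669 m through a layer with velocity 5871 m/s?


t = x / V
= 3669 / 5871
= 0.6249 s

0.6249


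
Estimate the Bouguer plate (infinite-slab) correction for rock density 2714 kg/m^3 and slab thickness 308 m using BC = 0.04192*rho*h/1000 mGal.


BC = 0.04192 * rho * h / 1000
= 0.04192 * 2714 * 308 / 1000
= 35.0414 mGal

35.0414


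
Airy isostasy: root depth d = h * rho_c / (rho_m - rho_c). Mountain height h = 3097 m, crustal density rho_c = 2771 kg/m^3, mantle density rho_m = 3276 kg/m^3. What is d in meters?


rho_m - rho_c = 3276 - 2771 = 505
d = 3097 * 2771 / 505
= 8581787 / 505
= 16993.64 m

16993.64


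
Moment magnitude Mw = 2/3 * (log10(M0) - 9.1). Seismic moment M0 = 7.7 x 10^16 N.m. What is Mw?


log10(M0) = log10(7.7 x 10^16) = 16.8865
Mw = 2/3 * (16.8865 - 9.1)
= 2/3 * 7.7865
= 5.19

5.19


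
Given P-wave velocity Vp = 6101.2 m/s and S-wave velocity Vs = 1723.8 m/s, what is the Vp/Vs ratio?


Vp/Vs = 6101.2 / 1723.8
= 3.5394

3.5394


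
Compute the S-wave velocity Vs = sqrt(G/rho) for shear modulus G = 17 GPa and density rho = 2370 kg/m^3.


Convert G to Pa: G = 17e9 Pa
Compute G/rho = 17e9 / 2370 = 7172995.7806
Vs = sqrt(7172995.7806) = 2678.24 m/s

2678.24


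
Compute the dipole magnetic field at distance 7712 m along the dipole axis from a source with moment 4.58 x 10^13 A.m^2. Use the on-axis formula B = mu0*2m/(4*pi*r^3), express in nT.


m = 4.58 x 10^13 = 45800000000000 A.m^2
2m = 91600000000000 A.m^2
r^3 = 7712^3 = 458670768128
B = (4pi*10^-7) * 91600000000000 / (4*pi * 458670768128) * 1e9
= 115107954.82753 / 5763826862269.25 * 1e9
= 19970.7517 nT

19970.7517
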